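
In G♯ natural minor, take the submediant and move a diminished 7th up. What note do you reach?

The submediant of G# natural minor is E.
A diminished seventh (9 semitones) above E lands on the letter D, giving Db.

Db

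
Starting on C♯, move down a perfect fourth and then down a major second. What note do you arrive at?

F#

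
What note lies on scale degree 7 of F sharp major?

E#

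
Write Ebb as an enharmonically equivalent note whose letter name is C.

C##

Ebb is pitch class 2. The letter C alone is pitch class 0.
To reach pitch class 2 from C requires an offset of +2 semitones, i.e. double sharp: C##.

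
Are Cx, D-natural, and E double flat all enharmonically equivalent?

Yes

C## = pitch class 2 and D = pitch class 2 and Ebb = pitch class 2 — the same pitch class, so they are enharmonic equivalents.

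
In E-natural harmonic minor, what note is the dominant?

Degree 5 takes the letter 4 steps above E, which is B.
In harmonic minor, degree 5 sits 7 semitones above the tonic. E + 7 semitones is pitch class 11, spelled on B as B.

B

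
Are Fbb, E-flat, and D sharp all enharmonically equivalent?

Fbb = pitch class 3 and Eb = pitch class 3 and D# = pitch class 3 — the same pitch class, so they are enharmonic equivalents.

Yes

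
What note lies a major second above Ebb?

Fb

E up a major second is F#, so the target letter is F.
From Ebb, a major second is 2 semitones up: Fb.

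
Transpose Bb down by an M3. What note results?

Gb

A third below B lands on the letter G.
A major third spans 4 semitones, so Bb moves to pitch class 6. On the letter G that is Gb.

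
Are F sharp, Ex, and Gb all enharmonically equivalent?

F# = pitch class 6 and E## = pitch class 6 and Gb = pitch class 6 — the same pitch class, so they are enharmonic equivalents.

Yes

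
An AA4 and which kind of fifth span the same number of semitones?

perfect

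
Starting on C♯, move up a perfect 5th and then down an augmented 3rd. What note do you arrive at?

A perfect fifth up from C# is G# (letter G, 7 semitones up).
An augmented third down from G# is Eb (letter E, 5 semitones down).

Eb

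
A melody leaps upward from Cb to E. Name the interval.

augmented third

Counting letters C–D–E gives a third.
Cb→E = 5 semitones, 1 wider than the major third (4), so augmented.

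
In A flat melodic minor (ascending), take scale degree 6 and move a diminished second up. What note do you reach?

Gbb

Scale degree 6 of Ab melodic minor (ascending) is F.
A diminished second (0 semitones) above F lands on the letter G, giving Gbb.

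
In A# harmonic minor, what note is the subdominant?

D#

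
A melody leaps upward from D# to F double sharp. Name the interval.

major third

The letter names run D→F, a span of 2 letter steps, so the interval is some kind of third.
D# to F## is 4 semitones. A major third is 4, so 4 makes it major.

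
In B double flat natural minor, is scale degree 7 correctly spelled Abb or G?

Each scale degree takes a distinct letter name. Degree 7 of a scale on B must use the letter A.
Abb and G are enharmonically the same pitch, but only Abb uses the letter A, so it is the correct spelling here.

Abb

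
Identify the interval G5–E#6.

Counting letters G–A–B–C–D–E gives a sixth.
G→E# = 10 semitones, 1 wider than the major sixth (9), so augmented.

augmented sixth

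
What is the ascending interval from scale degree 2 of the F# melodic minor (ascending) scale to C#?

perfect fourth

Scale degree 2 of F# melodic minor (ascending) is G#.
G# up to C#: letters G→C make it a fourth; 5 semitones makes it perfect.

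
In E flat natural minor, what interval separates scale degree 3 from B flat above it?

Scale degree 3 of Eb natural minor is Gb.
Gb up to Bb: letters G→B make it a third; 4 semitones makes it major.

major third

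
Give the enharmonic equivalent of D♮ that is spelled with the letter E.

Ebb

D is pitch class 2. The letter E alone is pitch class 4.
To reach pitch class 2 from E requires an offset of -2 semitones, i.e. double flat: Ebb.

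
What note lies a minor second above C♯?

A second above C lands on the letter D.
A minor second spans 1 semitone, so C# moves to pitch class 2. On the letter D that is D.

D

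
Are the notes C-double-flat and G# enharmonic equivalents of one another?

No

Two spellings are enharmonically equivalent only if they share a pitch class.
Here Cbb → 10, G# → 8; 8 ≠ 10, so they are not.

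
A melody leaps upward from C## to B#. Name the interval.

Counting letters C–D–E–F–G–A–B gives a seventh.
C##→B# = 10 semitones, 1 narrower than the major seventh (11), so minor.

minor seventh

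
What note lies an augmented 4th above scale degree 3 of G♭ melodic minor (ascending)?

Eb

Scale degree 3 of Gb melodic minor (ascending) is Bbb.
An augmented fourth (6 semitones) above Bbb lands on the letter E, giving Eb.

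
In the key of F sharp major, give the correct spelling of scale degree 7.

E#

Degree 7 takes the letter 6 steps above F, which is E.
In major, degree 7 sits 11 semitones above the tonic. F# + 11 semitones is pitch class 5, spelled on E as E#.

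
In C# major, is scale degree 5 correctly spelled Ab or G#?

G#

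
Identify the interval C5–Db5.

Counting letters C–D gives a second.
C→Db = 1 semitone, 1 narrower than the major second (2), so minor.

minor second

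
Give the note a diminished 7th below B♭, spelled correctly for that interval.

A seventh below B lands on the letter C.
A diminished seventh spans 9 semitones, so Bb moves to pitch class 1. On the letter C that is C#.

C#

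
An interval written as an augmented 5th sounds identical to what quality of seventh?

An augmented fifth spans 8 semitones.
A seventh spanning 8 semitones is doubly diminished (the major seventh is 11).

doubly diminished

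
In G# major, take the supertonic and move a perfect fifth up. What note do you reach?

E#

The supertonic of G# major is A#.
A perfect fifth (7 semitones) above A# lands on the letter E, giving E#.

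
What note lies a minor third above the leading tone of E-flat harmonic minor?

F

The leading tone of Eb harmonic minor is D.
A minor third (3 semitones) above D lands on the letter F, giving F.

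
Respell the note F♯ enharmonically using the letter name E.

F# is pitch class 6. The letter E alone is pitch class 4.
To reach pitch class 6 from E requires an offset of +2 semitones, i.e. double sharp: E##.

E##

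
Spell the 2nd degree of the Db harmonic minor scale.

The Db harmonic minor scale runs Db Eb Fb Gb Ab Bbb C.
Degree 2 is Eb.

Eb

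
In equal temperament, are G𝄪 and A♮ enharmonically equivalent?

Yes

G## is pitch class 9; A is pitch class 9.
All spellings map to pitch class 9, so they are enharmonically equivalent.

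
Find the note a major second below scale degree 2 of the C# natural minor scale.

C#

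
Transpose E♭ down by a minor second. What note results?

D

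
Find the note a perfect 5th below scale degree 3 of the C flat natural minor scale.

Scale degree 3 of Cb natural minor is Ebb.
A perfect fifth (7 semitones) below Ebb lands on the letter A, giving Abb.

Abb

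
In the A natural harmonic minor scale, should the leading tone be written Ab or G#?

Each scale degree takes a distinct letter name. Degree 7 of a scale on A must use the letter G.
G# and Ab are enharmonically the same pitch, but only G# uses the letter G, so it is the correct spelling here.

G#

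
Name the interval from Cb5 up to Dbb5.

minor second

Counting letters C–D gives a second.
Cb→Dbb = 1 semitone, 1 narrower than the major second (2), so minor.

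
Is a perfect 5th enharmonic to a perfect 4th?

No

A perfect fifth spans 7 semitones; a perfect fourth spans 5.
The spans differ, so they are not enharmonic equivalents.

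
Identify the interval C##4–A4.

diminished sixth

Counting letters C–D–E–F–G–A gives a sixth.
C##→A = 7 semitones, 2 narrower than the major sixth (9), so diminished.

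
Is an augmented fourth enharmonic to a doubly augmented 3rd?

Yes

An augmented fourth spans 6 semitones; a doubly augmented third spans 6.
They are enharmonically equivalent.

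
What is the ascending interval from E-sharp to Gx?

The letter names run E→G, a span of 2 letter steps, so the interval is some kind of third.
E# to G## is 4 semitones. A major third is 4, so 4 makes it major.

major third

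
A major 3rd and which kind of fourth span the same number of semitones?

diminished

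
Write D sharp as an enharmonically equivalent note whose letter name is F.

D# is pitch class 3. The letter F alone is pitch class 5.
To reach pitch class 3 from F requires an offset of -2 semitones, i.e. double flat: Fbb.

Fbb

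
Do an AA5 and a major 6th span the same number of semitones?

A doubly augmented fifth spans 9 semitones; a major sixth spans 9.
They are enharmonically equivalent.

Yes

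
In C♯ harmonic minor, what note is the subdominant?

Degree 4 takes the letter 3 steps above C, which is F.
In harmonic minor, degree 4 sits 5 semitones above the tonic. C# + 5 semitones is pitch class 6, spelled on F as F#.

F#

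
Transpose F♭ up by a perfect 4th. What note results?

A fourth above F lands on the letter B.
A perfect fourth spans 5 semitones, so Fb moves to pitch class 9. On the letter B that is Bbb.

Bbb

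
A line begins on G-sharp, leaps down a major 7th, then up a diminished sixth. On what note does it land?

A major seventh down from G# is A (letter A, 11 semitones down).
A diminished sixth up from A is Fb (letter F, 7 semitones up).

Fb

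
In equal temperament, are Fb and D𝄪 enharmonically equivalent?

Yes

Fb is pitch class 4; D## is pitch class 4.
All spellings map to pitch class 4, so they are enharmonically equivalent.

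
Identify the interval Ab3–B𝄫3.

The letter names run A→B, a span of 1 letter step, so the interval is some kind of second.
Ab to Bbb is 1 semitone. A major second is 2, so 1 makes it minor.

minor second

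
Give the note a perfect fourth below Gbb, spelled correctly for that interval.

Dbb

G down a perfect fourth is D, so the target letter is D.
From Gbb, a perfect fourth is 5 semitones down: Dbb.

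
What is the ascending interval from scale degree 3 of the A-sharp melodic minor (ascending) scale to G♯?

perfect fifth

Scale degree 3 of A# melodic minor (ascending) is C#.
C# up to G#: letters C→G make it a fifth; 7 semitones makes it perfect.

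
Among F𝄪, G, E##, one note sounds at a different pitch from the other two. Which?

In 12-tone equal temperament, enharmonic equivalents share a pitch class. F## is pitch class 7; G is pitch class 7; E## is pitch class 6.
F## and G share pitch class 7, while E## is pitch class 6.

E##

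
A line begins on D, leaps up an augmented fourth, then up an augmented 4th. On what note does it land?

An augmented fourth up from D is G# (letter G, 6 semitones up).
An augmented fourth up from G# is C## (letter C, 6 semitones up).

C##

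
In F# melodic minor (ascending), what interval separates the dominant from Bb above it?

diminished seventh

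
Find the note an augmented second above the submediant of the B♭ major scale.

A#

The submediant of Bb major is G.
An augmented second (3 semitones) above G lands on the letter A, giving A#.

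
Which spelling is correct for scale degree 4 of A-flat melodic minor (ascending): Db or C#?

Db

Each scale degree takes a distinct letter name. Degree 4 of a scale on A must use the letter D.
Db and C# are enharmonically the same pitch, but only Db uses the letter D, so it is the correct spelling here.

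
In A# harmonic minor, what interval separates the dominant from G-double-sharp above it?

major third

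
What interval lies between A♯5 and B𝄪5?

augmented second

Counting letters A–B gives a second.
A#→B## = 3 semitones, 1 wider than the major second (2), so augmented.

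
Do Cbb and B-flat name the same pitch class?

Yes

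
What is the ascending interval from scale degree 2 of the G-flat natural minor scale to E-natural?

Scale degree 2 of Gb natural minor is Ab.
Ab up to E: letters A→E make it a fifth; 8 semitones makes it augmented.

augmented fifth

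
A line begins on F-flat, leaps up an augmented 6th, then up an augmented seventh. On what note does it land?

C##

An augmented sixth up from Fb is D (letter D, 10 semitones up).
An augmented seventh up from D is C## (letter C, 12 semitones up).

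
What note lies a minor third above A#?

C#

A third above A lands on the letter C.
A minor third spans 3 semitones, so A# moves to pitch class 1. On the letter C that is C#.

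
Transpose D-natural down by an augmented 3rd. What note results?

Bbb

D down a major third is Bb, so the target letter is B.
From D, an augmented third is 5 semitones down: Bbb.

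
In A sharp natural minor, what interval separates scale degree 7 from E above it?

Scale degree 7 of A# natural minor is G#.
G# up to E: letters G→E make it a sixth; 8 semitones makes it minor.

minor sixth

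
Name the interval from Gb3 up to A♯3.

Counting letters G–A gives a second.
Gb→A# = 4 semitones, 2 wider than the major second (2), so doubly augmented.

doubly augmented second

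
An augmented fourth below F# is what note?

C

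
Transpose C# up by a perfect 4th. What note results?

C up a perfect fourth is F, so the target letter is F.
From C#, a perfect fourth is 5 semitones up: F#.

F#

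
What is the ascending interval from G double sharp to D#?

The letter names run G→D, a span of 4 letter steps, so the interval is some kind of fifth.
G## to D# is 6 semitones. A perfect fifth is 7, so 6 makes it diminished.

diminished fifth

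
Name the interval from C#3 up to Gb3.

doubly diminished fifth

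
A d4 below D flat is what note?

D down a perfect fourth is A, so the target letter is A.
From Db, a diminished fourth is 4 semitones down: A.

A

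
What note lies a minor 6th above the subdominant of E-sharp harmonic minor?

The subdominant of E# harmonic minor is A#.
A minor sixth (8 semitones) above A# lands on the letter F, giving F#.

F#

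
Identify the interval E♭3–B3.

The letter names run E→B, a span of 4 letter steps, so the interval is some kind of fifth.
Eb to B is 8 semitones. A perfect fifth is 7, so 8 makes it augmented.

augmented fifth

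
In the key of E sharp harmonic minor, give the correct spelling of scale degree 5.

Degree 5 takes the letter 4 steps above E, which is B.
In harmonic minor, degree 5 sits 7 semitones above the tonic. E# + 7 semitones is pitch class 0, spelled on B as B#.

B#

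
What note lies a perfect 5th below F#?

B

F down a perfect fifth is Bb, so the target letter is B.
From F#, a perfect fifth is 7 semitones down: B.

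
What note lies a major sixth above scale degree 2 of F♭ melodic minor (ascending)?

Scale degree 2 of Fb melodic minor (ascending) is Gb.
A major sixth (9 semitones) above Gb lands on the letter E, giving Eb.

Eb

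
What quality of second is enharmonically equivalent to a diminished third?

A diminished third spans 2 semitones.
A second spanning 2 semitones is major (the major second is 2).

major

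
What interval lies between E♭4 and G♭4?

The letter names run E→G, a span of 2 letter steps, so the interval is some kind of third.
Eb to Gb is 3 semitones. A major third is 4, so 3 makes it minor.

minor third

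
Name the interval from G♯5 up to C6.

diminished fourth

The letter names run G→C, a span of 3 letter steps, so the interval is some kind of fourth.
G# to C is 4 semitones. A perfect fourth is 5, so 4 makes it diminished.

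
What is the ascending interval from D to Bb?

Counting letters D–E–F–G–A–B gives a sixth.
D→Bb = 8 semitones, 1 narrower than the major sixth (9), so minor.

minor sixth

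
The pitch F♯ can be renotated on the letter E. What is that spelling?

E##

F# is pitch class 6. The letter E alone is pitch class 4.
To reach pitch class 6 from E requires an offset of +2 semitones, i.e. double sharp: E##.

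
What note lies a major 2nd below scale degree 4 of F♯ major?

A

Scale degree 4 of F# major is B.
A major second (2 semitones) below B lands on the letter A, giving A.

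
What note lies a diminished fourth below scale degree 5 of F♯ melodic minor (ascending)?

Scale degree 5 of F# melodic minor (ascending) is C#.
A diminished fourth (4 semitones) below C# lands on the letter G, giving G##.

G##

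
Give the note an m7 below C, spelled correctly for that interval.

D

A seventh below C lands on the letter D.
A minor seventh spans 10 semitones, so C moves to pitch class 2. On the letter D that is D.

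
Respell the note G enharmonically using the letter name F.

F##

G is pitch class 7. The letter F alone is pitch class 5.
To reach pitch class 7 from F requires an offset of +2 semitones, i.e. double sharp: F##.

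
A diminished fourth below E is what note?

E down a perfect fourth is B, so the target letter is B.
From E, a diminished fourth is 4 semitones down: B#.

B#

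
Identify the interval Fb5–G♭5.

major second

Counting letters F–G gives a second.
Fb→Gb = 2 semitones, exactly the major second.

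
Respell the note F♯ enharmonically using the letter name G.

Gb

F# is pitch class 6. The letter G alone is pitch class 7.
To reach pitch class 6 from G requires an offset of -1 semitone, i.e. flat: Gb.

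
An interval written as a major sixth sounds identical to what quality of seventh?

A major sixth spans 9 semitones.
A seventh spanning 9 semitones is diminished (the major seventh is 11).

diminished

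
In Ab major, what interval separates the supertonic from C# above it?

augmented second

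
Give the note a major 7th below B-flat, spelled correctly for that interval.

B down a major seventh is C, so the target letter is C.
From Bb, a major seventh is 11 semitones down: Cb.

Cb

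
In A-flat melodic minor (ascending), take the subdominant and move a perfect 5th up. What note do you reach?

The subdominant of Ab melodic minor (ascending) is Db.
A perfect fifth (7 semitones) above Db lands on the letter A, giving Ab.

Ab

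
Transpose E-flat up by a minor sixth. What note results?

E up a major sixth is C#, so the target letter is C.
From Eb, a minor sixth is 8 semitones up: Cb.

Cb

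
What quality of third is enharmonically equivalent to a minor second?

doubly diminished

A minor second spans 1 semitone.
A third spanning 1 semitone is doubly diminished (the major third is 4).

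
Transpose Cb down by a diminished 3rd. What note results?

A

A third below C lands on the letter A.
A diminished third spans 2 semitones, so Cb moves to pitch class 9. On the letter A that is A.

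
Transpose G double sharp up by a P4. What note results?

C##

A fourth above G lands on the letter C.
A perfect fourth spans 5 semitones, so G## moves to pitch class 2. On the letter C that is C##.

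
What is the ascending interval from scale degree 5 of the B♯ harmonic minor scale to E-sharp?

Scale degree 5 of B# harmonic minor is F##.
F## up to E#: letters F→E make it a seventh; 10 semitones makes it minor.

minor seventh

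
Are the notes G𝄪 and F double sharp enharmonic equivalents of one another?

Two spellings are enharmonically equivalent only if they share a pitch class.
Here G## → 9, F## → 7; 7 ≠ 9, so they are not.

No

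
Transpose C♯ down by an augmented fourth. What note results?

G

C down a perfect fourth is G, so the target letter is G.
From C#, an augmented fourth is 6 semitones down: G.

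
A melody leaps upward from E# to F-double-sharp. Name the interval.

major second

The letter names run E→F, a span of 1 letter step, so the interval is some kind of second.
E# to F## is 2 semitones. A major second is 2, so 2 makes it major.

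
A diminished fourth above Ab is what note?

Dbb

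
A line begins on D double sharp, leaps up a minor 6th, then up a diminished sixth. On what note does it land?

G

A minor sixth up from D## is B# (letter B, 8 semitones up).
A diminished sixth up from B# is G (letter G, 7 semitones up).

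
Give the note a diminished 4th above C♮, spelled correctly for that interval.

A fourth above C lands on the letter F.
A diminished fourth spans 4 semitones, so C moves to pitch class 4. On the letter F that is Fb.

Fb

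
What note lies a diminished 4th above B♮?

B up a perfect fourth is E, so the target letter is E.
From B, a diminished fourth is 4 semitones up: Eb.

Eb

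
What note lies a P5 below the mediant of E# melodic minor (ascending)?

The mediant of E# melodic minor (ascending) is G#.
A perfect fifth (7 semitones) below G# lands on the letter C, giving C#.

C#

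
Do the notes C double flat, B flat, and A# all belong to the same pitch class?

Yes

Cbb = pitch class 10 and Bb = pitch class 10 and A# = pitch class 10 — the same pitch class, so they are enharmonic equivalents.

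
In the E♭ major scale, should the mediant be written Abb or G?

G

Each scale degree takes a distinct letter name. Degree 3 of a scale on E must use the letter G.
G and Abb are enharmonically the same pitch, but only G uses the letter G, so it is the correct spelling here.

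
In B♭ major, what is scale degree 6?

G

The Bb major scale runs Bb C D Eb F G A.
Degree 6 is G.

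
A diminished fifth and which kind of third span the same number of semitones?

A diminished fifth spans 6 semitones.
A third spanning 6 semitones is doubly augmented (the major third is 4).

doubly augmented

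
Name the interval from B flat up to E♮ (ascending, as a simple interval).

Counting letters B–C–D–E gives a fourth.
Bb→E = 6 semitones, 1 wider than the perfect fourth (5), so augmented.

augmented fourth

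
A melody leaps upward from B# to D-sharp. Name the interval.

Counting letters B–C–D gives a third.
B#→D# = 3 semitones, 1 narrower than the major third (4), so minor.

minor third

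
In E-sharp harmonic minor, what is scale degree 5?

B#

The E# harmonic minor scale runs E# F## G# A# B# C# D##.
Degree 5 is B#.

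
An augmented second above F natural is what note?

G#

A second above F lands on the letter G.
An augmented second spans 3 semitones, so F moves to pitch class 8. On the letter G that is G#.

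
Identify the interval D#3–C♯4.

minor seventh

Counting letters D–E–F–G–A–B–C gives a seventh.
D#→C# = 10 semitones, 1 narrower than the major seventh (11), so minor.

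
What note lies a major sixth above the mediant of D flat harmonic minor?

The mediant of Db harmonic minor is Fb.
A major sixth (9 semitones) above Fb lands on the letter D, giving Db.

Db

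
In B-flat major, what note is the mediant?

D

The Bb major scale runs Bb C D Eb F G A.
Degree 3 is D.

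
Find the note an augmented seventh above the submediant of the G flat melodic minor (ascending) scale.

The submediant of Gb melodic minor (ascending) is Eb.
An augmented seventh (12 semitones) above Eb lands on the letter D, giving D#.

D#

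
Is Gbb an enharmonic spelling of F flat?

Gbb is pitch class 5; Fb is pitch class 4.
The pitch classes differ (5 vs. 4), so they are not enharmonic equivalents.

No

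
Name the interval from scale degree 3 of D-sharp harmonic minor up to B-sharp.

augmented fourth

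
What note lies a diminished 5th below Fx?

B##

A fifth below F lands on the letter B.
A diminished fifth spans 6 semitones, so F## moves to pitch class 1. On the letter B that is B##.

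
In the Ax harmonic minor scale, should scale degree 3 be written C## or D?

Each scale degree takes a distinct letter name. Degree 3 of a scale on A must use the letter C.
C## and D are enharmonically the same pitch, but only C## uses the letter C, so it is the correct spelling here.

C##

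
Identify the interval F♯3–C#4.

perfect fifth

Counting letters F–G–A–B–C gives a fifth.
F#→C# = 7 semitones, exactly the perfect fifth.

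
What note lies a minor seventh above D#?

C#

A seventh above D lands on the letter C.
A minor seventh spans 10 semitones, so D# moves to pitch class 1. On the letter C that is C#.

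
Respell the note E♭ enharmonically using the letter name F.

Fbb

Plain F sits 2 semitones above Eb, so on the letter F the same pitch needs a double flat: Fbb.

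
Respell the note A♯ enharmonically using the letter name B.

Plain B sits 1 semitone above A#, so on the letter B the same pitch needs a flat: Bb.

Bb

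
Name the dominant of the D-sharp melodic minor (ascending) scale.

A#

Degree 5 takes the letter 4 steps above D, which is A.
In melodic minor (ascending), degree 5 sits 7 semitones above the tonic. D# + 7 semitones is pitch class 10, spelled on A as A#.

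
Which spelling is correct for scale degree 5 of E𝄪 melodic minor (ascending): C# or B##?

B##

Each scale degree takes a distinct letter name. Degree 5 of a scale on E must use the letter B.
B## and C# are enharmonically the same pitch, but only B## uses the letter B, so it is the correct spelling here.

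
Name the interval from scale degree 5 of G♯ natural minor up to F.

diminished third

Scale degree 5 of G# natural minor is D#.
D# up to F: letters D→F make it a third; 2 semitones makes it diminished.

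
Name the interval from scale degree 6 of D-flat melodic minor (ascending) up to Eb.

Scale degree 6 of Db melodic minor (ascending) is Bb.
Bb up to Eb: letters B→E make it a fourth; 5 semitones makes it perfect.

perfect fourth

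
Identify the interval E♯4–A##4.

The letter names run E→A, a span of 3 letter steps, so the interval is some kind of fourth.
E# to A## is 6 semitones. A perfect fourth is 5, so 6 makes it augmented.

augmented fourth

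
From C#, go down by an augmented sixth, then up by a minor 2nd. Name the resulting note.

An augmented sixth down from C# is Eb (letter E, 10 semitones down).
A minor second up from Eb is Fb (letter F, 1 semitone up).

Fb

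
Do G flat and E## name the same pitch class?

Gb is pitch class 6; E## is pitch class 6.
All spellings map to pitch class 6, so they are enharmonically equivalent.

Yes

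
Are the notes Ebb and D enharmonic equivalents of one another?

Yes

Ebb = pitch class 2 and D = pitch class 2 — the same pitch class, so they are enharmonic equivalents.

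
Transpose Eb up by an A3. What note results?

A third above E lands on the letter G.
An augmented third spans 5 semitones, so Eb moves to pitch class 8. On the letter G that is G#.

G#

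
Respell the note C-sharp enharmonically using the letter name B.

B##

C# is pitch class 1. The letter B alone is pitch class 11.
To reach pitch class 1 from B requires an offset of +2 semitones, i.e. double sharp: B##.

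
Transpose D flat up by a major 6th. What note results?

D up a major sixth is B, so the target letter is B.
From Db, a major sixth is 9 semitones up: Bb.

Bb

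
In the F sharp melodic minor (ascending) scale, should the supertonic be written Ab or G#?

G#

Each scale degree takes a distinct letter name. Degree 2 of a scale on F must use the letter G.
G# and Ab are enharmonically the same pitch, but only G# uses the letter G, so it is the correct spelling here.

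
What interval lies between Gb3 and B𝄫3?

Counting letters G–A–B gives a third.
Gb→Bbb = 3 semitones, 1 narrower than the major third (4), so minor.

minor third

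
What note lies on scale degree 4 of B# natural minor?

The B# natural minor scale runs B# C## D# E# F## G# A#.
Degree 4 is E#.

E#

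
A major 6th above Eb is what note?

C

E up a major sixth is C#, so the target letter is C.
From Eb, a major sixth is 9 semitones up: C.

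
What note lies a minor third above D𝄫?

Fbb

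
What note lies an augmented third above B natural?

D##

B up a major third is D#, so the target letter is D.
From B, an augmented third is 5 semitones up: D##.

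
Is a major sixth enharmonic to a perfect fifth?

A major sixth spans 9 semitones; a perfect fifth spans 7.
The spans differ, so they are not enharmonic equivalents.

No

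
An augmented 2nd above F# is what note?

G##

F up a major second is G, so the target letter is G.
From F#, an augmented second is 3 semitones up: G##.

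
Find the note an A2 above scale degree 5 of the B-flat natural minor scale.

G#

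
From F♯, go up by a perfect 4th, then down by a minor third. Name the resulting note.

A perfect fourth up from F# is B (letter B, 5 semitones up).
A minor third down from B is G# (letter G, 3 semitones down).

G#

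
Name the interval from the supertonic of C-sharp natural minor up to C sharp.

The supertonic of C# natural minor is D#.
D# up to C#: letters D→C make it a seventh; 10 semitones makes it minor.

minor seventh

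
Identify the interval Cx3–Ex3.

Counting letters C–D–E gives a third.
C##→E## = 4 semitones, exactly the major third.

major third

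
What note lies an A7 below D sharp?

Eb

D down a major seventh is Eb, so the target letter is E.
From D#, an augmented seventh is 12 semitones down: Eb.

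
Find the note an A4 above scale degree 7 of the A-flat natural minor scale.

Scale degree 7 of Ab natural minor is Gb.
An augmented fourth (6 semitones) above Gb lands on the letter C, giving C.

C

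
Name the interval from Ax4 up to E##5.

perfect fifth

The letter names run A→E, a span of 4 letter steps, so the interval is some kind of fifth.
A## to E## is 7 semitones. A perfect fifth is 7, so 7 makes it perfect.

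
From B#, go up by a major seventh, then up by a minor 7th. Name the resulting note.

G##

A major seventh up from B# is A## (letter A, 11 semitones up).
A minor seventh up from A## is G## (letter G, 10 semitones up).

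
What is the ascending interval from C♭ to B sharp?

The letter names run C→B, a span of 6 letter steps, so the interval is some kind of seventh.
Cb to B# is 13 semitones. A major seventh is 11, so 13 makes it doubly augmented.

doubly augmented seventh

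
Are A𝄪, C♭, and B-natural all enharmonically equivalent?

A## = pitch class 11 and Cb = pitch class 11 and B = pitch class 11 — the same pitch class, so they are enharmonic equivalents.

Yes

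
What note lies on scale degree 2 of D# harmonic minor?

E#

The D# harmonic minor scale runs D# E# F# G# A# B C##.
Degree 2 is E#.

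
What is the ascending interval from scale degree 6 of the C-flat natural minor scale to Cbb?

Scale degree 6 of Cb natural minor is Abb.
Abb up to Cbb: letters A→C make it a third; 3 semitones makes it minor.

minor third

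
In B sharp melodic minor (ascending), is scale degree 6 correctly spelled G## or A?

G##

Each scale degree takes a distinct letter name. Degree 6 of a scale on B must use the letter G.
G## and A are enharmonically the same pitch, but only G## uses the letter G, so it is the correct spelling here.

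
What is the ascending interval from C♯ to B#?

major seventh

The letter names run C→B, a span of 6 letter steps, so the interval is some kind of seventh.
C# to B# is 11 semitones. A major seventh is 11, so 11 makes it major.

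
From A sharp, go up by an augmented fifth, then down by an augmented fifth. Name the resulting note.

A#

An augmented fifth up from A# is E## (letter E, 8 semitones up).
An augmented fifth down from E## is A# (letter A, 8 semitones down).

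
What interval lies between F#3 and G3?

minor second

The letter names run F→G, a span of 1 letter step, so the interval is some kind of second.
F# to G is 1 semitone. A major second is 2, so 1 makes it minor.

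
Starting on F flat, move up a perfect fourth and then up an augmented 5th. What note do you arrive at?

A perfect fourth up from Fb is Bbb (letter B, 5 semitones up).
An augmented fifth up from Bbb is F (letter F, 8 semitones up).

F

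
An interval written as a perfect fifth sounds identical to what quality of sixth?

A perfect fifth spans 7 semitones.
A sixth spanning 7 semitones is diminished (the major sixth is 9).

diminished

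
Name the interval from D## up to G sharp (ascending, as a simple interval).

Counting letters D–E–F–G gives a fourth.
D##→G# = 4 semitones, 1 narrower than the perfect fourth (5), so diminished.

diminished fourth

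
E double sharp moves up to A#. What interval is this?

diminished fourth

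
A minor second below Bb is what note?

A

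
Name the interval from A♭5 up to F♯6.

augmented sixth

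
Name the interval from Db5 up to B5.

Counting letters D–E–F–G–A–B gives a sixth.
Db→B = 10 semitones, 1 wider than the major sixth (9), so augmented.

augmented sixth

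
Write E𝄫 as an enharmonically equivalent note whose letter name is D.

D

Ebb is pitch class 2. The letter D alone is pitch class 2.
Pitch class 2 on D needs no accidental: D.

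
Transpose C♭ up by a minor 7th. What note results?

Bbb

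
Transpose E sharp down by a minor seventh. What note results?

A seventh below E lands on the letter F.
A minor seventh spans 10 semitones, so E# moves to pitch class 7. On the letter F that is F##.

F##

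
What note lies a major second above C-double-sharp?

C up a major second is D, so the target letter is D.
From C##, a major second is 2 semitones up: D##.

D##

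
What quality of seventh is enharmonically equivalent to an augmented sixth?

minor

An augmented sixth spans 10 semitones.
A seventh spanning 10 semitones is minor (the major seventh is 11).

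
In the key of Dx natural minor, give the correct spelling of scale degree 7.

C##

Degree 7 takes the letter 6 steps above D, which is C.
In natural minor, degree 7 sits 10 semitones above the tonic. D## + 10 semitones is pitch class 2, spelled on C as C##.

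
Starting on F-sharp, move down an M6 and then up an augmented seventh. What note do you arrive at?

A major sixth down from F# is A (letter A, 9 semitones down).
An augmented seventh up from A is G## (letter G, 12 semitones up).

G##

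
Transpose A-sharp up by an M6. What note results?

F##

A sixth above A lands on the letter F.
A major sixth spans 9 semitones, so A# moves to pitch class 7. On the letter F that is F##.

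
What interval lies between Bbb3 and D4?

augmented third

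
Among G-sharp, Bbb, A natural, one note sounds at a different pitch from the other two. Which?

G#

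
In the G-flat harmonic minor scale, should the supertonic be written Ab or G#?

Ab

Each scale degree takes a distinct letter name. Degree 2 of a scale on G must use the letter A.
Ab and G# are enharmonically the same pitch, but only Ab uses the letter A, so it is the correct spelling here.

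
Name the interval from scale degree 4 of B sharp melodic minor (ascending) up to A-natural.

Scale degree 4 of B# melodic minor (ascending) is E#.
E# up to A: letters E→A make it a fourth; 4 semitones makes it diminished.

diminished fourth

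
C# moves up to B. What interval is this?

minor seventh

The letter names run C→B, a span of 6 letter steps, so the interval is some kind of seventh.
C# to B is 10 semitones. A major seventh is 11, so 10 makes it minor.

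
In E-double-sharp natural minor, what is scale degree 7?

D##

Degree 7 takes the letter 6 steps above E, which is D.
In natural minor, degree 7 sits 10 semitones above the tonic. E## + 10 semitones is pitch class 4, spelled on D as D##.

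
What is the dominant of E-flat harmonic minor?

Bb

The Eb harmonic minor scale runs Eb F Gb Ab Bb Cb D.
Degree 5 is Bb.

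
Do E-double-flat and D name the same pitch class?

Ebb = pitch class 2 and D = pitch class 2 — the same pitch class, so they are enharmonic equivalents.

Yes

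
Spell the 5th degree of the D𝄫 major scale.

Abb

The Dbb major scale runs Dbb Ebb Fb Gbb Abb Bbb Cb.
Degree 5 is Abb.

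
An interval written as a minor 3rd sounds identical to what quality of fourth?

doubly diminished

A minor third spans 3 semitones.
A fourth spanning 3 semitones is doubly diminished (the perfect fourth is 5).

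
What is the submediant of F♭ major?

Db

Degree 6 takes the letter 5 steps above F, which is D.
In major, degree 6 sits 9 semitones above the tonic. Fb + 9 semitones is pitch class 1, spelled on D as Db.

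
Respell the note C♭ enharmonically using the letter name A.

Cb is pitch class 11. The letter A alone is pitch class 9.
To reach pitch class 11 from A requires an offset of +2 semitones, i.e. double sharp: A##.

A##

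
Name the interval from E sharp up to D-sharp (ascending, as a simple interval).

The letter names run E→D, a span of 6 letter steps, so the interval is some kind of seventh.
E# to D# is 10 semitones. A major seventh is 11, so 10 makes it minor.

minor seventh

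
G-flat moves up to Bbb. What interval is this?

Counting letters G–A–B gives a third.
Gb→Bbb = 3 semitones, 1 narrower than the major third (4), so minor.

minor third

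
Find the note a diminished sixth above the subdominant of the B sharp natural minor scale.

C

The subdominant of B# natural minor is E#.
A diminished sixth (7 semitones) above E# lands on the letter C, giving C.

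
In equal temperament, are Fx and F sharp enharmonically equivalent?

F## is pitch class 7; F# is pitch class 6.
The pitch classes differ (7 vs. 6), so they are not enharmonic equivalents.

No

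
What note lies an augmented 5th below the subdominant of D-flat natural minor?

The subdominant of Db natural minor is Gb.
An augmented fifth (8 semitones) below Gb lands on the letter C, giving Cbb.

Cbb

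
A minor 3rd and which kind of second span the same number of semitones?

augmented

A minor third spans 3 semitones.
A second spanning 3 semitones is augmented (the major second is 2).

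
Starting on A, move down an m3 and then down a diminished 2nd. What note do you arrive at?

A minor third down from A is F# (letter F, 3 semitones down).
A diminished second down from F# is E## (letter E, 0 semitones down).

E##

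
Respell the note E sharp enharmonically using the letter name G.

Gbb

Plain G sits 2 semitones above E#, so on the letter G the same pitch needs a double flat: Gbb.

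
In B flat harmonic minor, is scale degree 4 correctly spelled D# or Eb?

Each scale degree takes a distinct letter name. Degree 4 of a scale on B must use the letter E.
Eb and D# are enharmonically the same pitch, but only Eb uses the letter E, so it is the correct spelling here.

Eb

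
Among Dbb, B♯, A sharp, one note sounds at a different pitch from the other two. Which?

In 12-tone equal temperament, enharmonic equivalents share a pitch class. Dbb is pitch class 0; B# is pitch class 0; A# is pitch class 10.
Dbb and B# share pitch class 0, while A# is pitch class 10.

A#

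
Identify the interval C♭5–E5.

Counting letters C–D–E gives a third.
Cb→E = 5 semitones, 1 wider than the major third (4), so augmented.

augmented third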